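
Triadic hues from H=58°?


Triadic: equally spaced at 120° intervals
H1 = 58°
H2 = (58 + 120) mod 360 = 178°
H3 = (58 + 240) mod 360 = 298°
Triadic = 58°, 178°, 298°


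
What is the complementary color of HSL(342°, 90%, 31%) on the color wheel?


Complement = opposite side of color wheel = hue + 180°
H' = (342 + 180) mod 360 = 162°
S and L unchanged.
= HSL(162°, 90%, 31%)


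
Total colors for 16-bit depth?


Colors = 2^bits = 2^16
= 65,536 colors


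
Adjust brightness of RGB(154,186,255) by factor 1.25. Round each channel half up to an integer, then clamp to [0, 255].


Multiply each channel by 1.25, round half up, clamp to [0, 255]
R: 154×1.25 = 192.5 → round → 193
G: 186×1.25 = 232.5 → round → 233
B: 255×1.25 = 318.75 → round → 319 → clamp → 255
= RGB(193, 233, 255)


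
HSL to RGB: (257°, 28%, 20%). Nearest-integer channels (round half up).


H=257°, S=0.28, L=0.20
C = (1-|2L-1|)×S = (1-|-0.60|)×0.28 = 0.112
H' = H/60 = 257/60 ≈ 4.2833; X = C×(1-|H' mod 2 - 1|) ≈ 0.0317
m = L - C/2 = 0.20 - 0.056 = 0.144
Sector ⌊H'⌋ = 4 → (R',G',B') = (≈0.0317, 0.0, 0.112)
RGB = ((R'+m)×255, (G'+m)×255, (B'+m)×255) = (44.812, 36.72, 65.28)
Round half up → RGB(45, 37, 65)


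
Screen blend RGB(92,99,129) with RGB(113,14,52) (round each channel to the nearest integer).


Screen: C = 255 - (255-A)×(255-B)/255, rounded to nearest integer
R: 255 - (255-92)×(255-113)/255 = 255 - 23146/255 ≈ 255 - 90.769 = 164.231 → 164
G: 255 - (255-99)×(255-14)/255 = 255 - 37596/255 ≈ 255 - 147.435 = 107.565 → 108
B: 255 - (255-129)×(255-52)/255 = 255 - 25578/255 ≈ 255 - 100.306 = 154.694 → 155
= RGB(164, 108, 155)


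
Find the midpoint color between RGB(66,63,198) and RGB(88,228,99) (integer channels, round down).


Midpoint: each channel = ⌊(C₁+C₂)/2⌋
R: ⌊(66+88)/2⌋ = 77
G: ⌊(63+228)/2⌋ = 145
B: ⌊(198+99)/2⌋ = 148
= RGB(77, 145, 148)


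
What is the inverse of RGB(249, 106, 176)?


Invert: (255-R, 255-G, 255-B)
R: 255-249 = 6
G: 255-106 = 149
B: 255-176 = 79
= RGB(6, 149, 79)


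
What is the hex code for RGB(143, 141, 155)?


R = 143 → 8F (hex)
G = 141 → 8D (hex)
B = 155 → 9B (hex)
Hex = #8F8D9B


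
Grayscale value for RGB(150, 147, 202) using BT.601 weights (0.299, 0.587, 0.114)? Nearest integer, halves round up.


Gray = 0.299×R + 0.587×G + 0.114×B
Gray = 0.299×150 + 0.587×147 + 0.114×202
Gray = 44.850 + 86.289 + 23.028
Gray = 154.167 → round half up → 154
Gray = 154


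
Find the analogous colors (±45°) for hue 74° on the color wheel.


Base hue: 74°
Left analog: (74 - 45) mod 360 = 29°
Right analog: (74 + 45) mod 360 = 119°
Analogous hues = 29° and 119°


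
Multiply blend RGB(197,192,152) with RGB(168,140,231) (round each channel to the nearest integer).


Multiply: C = A×B/255, rounded to nearest integer
R: 197×168/255 = 33096/255 ≈ 129.788 → 130
G: 192×140/255 = 26880/255 ≈ 105.412 → 105
B: 152×231/255 = 35112/255 ≈ 137.694 → 138
= RGB(130, 105, 138)


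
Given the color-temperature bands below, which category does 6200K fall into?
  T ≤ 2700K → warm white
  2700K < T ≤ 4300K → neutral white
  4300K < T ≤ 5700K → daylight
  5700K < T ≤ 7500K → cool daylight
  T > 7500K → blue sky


Temperature: 6200K
5700K < 6200K ≤ 7500K → cool daylight
Classification: cool daylight


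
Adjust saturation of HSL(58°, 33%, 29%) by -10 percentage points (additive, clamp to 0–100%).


Original S = 33%
Adjustment = -10 percentage points
New S = 33 + (-10) = 23
Clamp to [0, 100] → 23
= HSL(58°, 23%, 29%)


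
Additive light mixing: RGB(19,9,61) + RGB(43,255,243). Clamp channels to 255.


Additive: each channel = min(255, C₁+C₂)
R: 19+43 = 62 → 62
G: 9+255 = 264 → 255
B: 61+243 = 304 → 255
= RGB(62, 255, 255)


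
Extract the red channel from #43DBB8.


Color: #43DBB8
R = 43 = 67
G = DB = 219
B = B8 = 184
Red = 67


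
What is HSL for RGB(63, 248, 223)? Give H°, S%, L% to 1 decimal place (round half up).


Normalize: R'=63/255≈0.2471, G'=248/255≈0.9725, B'=223/255≈0.8745
Max=248/255, Min=63/255, Δ=Max-Min=185/255
L = (Max+Min)/2 = (248+63)/510 = 311/510 = 0.60980… → L = 61.0%
L > 0.5 → S = Δ/(2-Max-Min) = 185/(510-248-63) = 185/199 = 0.92964… → S = 93.0%
(the 1/255 factors cancel in S and H, so raw channel differences can be used)
Max is G' → H = 60 × ((B-R)/Δ + 2) = 60 × ((223-63)/185 + 2)
  160/185 + 2 = 0.8648… + 2 = 2.8648…
  H = 60 × 2.8648… = 171.891…° → H = 171.9°
= HSL(171.9°, 93.0%, 61.0%)


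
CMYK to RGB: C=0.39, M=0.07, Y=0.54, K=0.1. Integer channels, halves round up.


R = 255 × (1-C) × (1-K) = 255 × 0.61 × 0.90 = 139.995 → 140
G = 255 × (1-M) × (1-K) = 255 × 0.93 × 0.90 = 213.435 → 213
B = 255 × (1-Y) × (1-K) = 255 × 0.46 × 0.90 = 105.57 → 106
= RGB(140, 213, 106)


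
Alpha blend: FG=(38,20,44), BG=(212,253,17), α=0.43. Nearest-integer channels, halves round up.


C = α×F + (1-α)×B, with 1-α = 0.57
R: 0.43×38 + 0.57×212 = 16.34 + 120.84 = 137.18 → 137
G: 0.43×20 + 0.57×253 = 8.60 + 144.21 = 152.81 → 153
B: 0.43×44 + 0.57×17 = 18.92 + 9.69 = 28.61 → 29
= RGB(137, 153, 29)


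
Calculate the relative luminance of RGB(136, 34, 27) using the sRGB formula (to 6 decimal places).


Linearize each channel (sRGB transfer function): c = v/255; c_lin = c/12.92 if c ≤ 0.04045, else ((c+0.055)/1.055)^2.4
  R: 136/255 ≈ 0.533333 > 0.04045 → ((0.533333+0.055)/1.055)^2.4 ≈ 0.246201
  G: 34/255 ≈ 0.133333 > 0.04045 → ((0.133333+0.055)/1.055)^2.4 ≈ 0.015996
  B: 27/255 ≈ 0.105882 > 0.04045 → ((0.105882+0.055)/1.055)^2.4 ≈ 0.010960
R_lin = 0.246201, G_lin = 0.015996, B_lin = 0.010960
L = 0.2126×R + 0.7152×G + 0.0722×B
L = 0.2126×0.246201 + 0.7152×0.015996 + 0.0722×0.010960
L ≈ 0.064574


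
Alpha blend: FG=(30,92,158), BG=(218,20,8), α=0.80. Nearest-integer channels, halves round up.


C = α×F + (1-α)×B, with 1-α = 0.20
R: 0.80×30 + 0.20×218 = 24.00 + 43.60 = 67.60 → 68
G: 0.80×92 + 0.20×20 = 73.60 + 4.00 = 77.60 → 78
B: 0.80×158 + 0.20×8 = 126.40 + 1.60 = 128.00 → 128
= RGB(68, 78, 128)


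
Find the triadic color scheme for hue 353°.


Triadic: equally spaced at 120° intervals
H1 = 353°
H2 = (353 + 120) mod 360 = 113°
H3 = (353 + 240) mod 360 = 233°
Triadic = 353°, 113°, 233°


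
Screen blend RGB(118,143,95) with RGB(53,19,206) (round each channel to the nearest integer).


Screen: C = 255 - (255-A)×(255-B)/255, rounded to nearest integer
R: 255 - (255-118)×(255-53)/255 = 255 - 27674/255 ≈ 255 - 108.525 = 146.475 → 146
G: 255 - (255-143)×(255-19)/255 = 255 - 26432/255 ≈ 255 - 103.655 = 151.345 → 151
B: 255 - (255-95)×(255-206)/255 = 255 - 7840/255 ≈ 255 - 30.745 = 224.255 → 224
= RGB(146, 151, 224)


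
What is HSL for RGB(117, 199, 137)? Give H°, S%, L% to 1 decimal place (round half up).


Normalize: R'=117/255≈0.4588, G'=199/255≈0.7804, B'=137/255≈0.5373
Max=199/255, Min=117/255, Δ=Max-Min=82/255
L = (Max+Min)/2 = (199+117)/510 = 316/510 = 0.61960… → L = 62.0%
L > 0.5 → S = Δ/(2-Max-Min) = 82/(510-199-117) = 82/194 = 0.42268… → S = 42.3%
(the 1/255 factors cancel in S and H, so raw channel differences can be used)
Max is G' → H = 60 × ((B-R)/Δ + 2) = 60 × ((137-117)/82 + 2)
  20/82 + 2 = 0.2439… + 2 = 2.2439…
  H = 60 × 2.2439… = 134.634…° → H = 134.6°
= HSL(134.6°, 42.3%, 62.0%)


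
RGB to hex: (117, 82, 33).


R = 117 → 75 (hex)
G = 82 → 52 (hex)
B = 33 → 21 (hex)
Hex = #755221


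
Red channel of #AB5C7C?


Color: #AB5C7C
R = AB = 171
G = 5C = 92
B = 7C = 124
Red = 171


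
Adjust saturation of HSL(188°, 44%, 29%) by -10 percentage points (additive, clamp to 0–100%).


Original S = 44%
Adjustment = -10 percentage points
New S = 44 + (-10) = 34
Clamp to [0, 100] → 34
= HSL(188°, 34%, 29%)


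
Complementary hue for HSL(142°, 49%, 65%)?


Complement = opposite side of color wheel = hue + 180°
H' = (142 + 180) mod 360 = 322°
S and L unchanged.
= HSL(322°, 49%, 65%)


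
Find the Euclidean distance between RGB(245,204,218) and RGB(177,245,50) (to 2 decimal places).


d = √[(R₁-R₂)² + (G₁-G₂)² + (B₁-B₂)²]
d = √[(245-177)² + (204-245)² + (218-50)²]
d = √[4624 + 1681 + 28224]
d = √34529
d ≈ 185.82


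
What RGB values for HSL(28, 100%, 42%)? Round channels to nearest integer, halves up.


H=28°, S=1.00, L=0.42
C = (1-|2L-1|)×S = (1-|-0.16|)×1.00 = 0.84
H' = H/60 = 28/60 ≈ 0.4667; X = C×(1-|H' mod 2 - 1|) = 0.392
m = L - C/2 = 0.42 - 0.42 = 0
Sector ⌊H'⌋ = 0 → (R',G',B') = (0.84, 0.392, 0.0)
RGB = ((R'+m)×255, (G'+m)×255, (B'+m)×255) = (214.2, 99.96, 0.0)
Round half up → RGB(214, 100, 0)


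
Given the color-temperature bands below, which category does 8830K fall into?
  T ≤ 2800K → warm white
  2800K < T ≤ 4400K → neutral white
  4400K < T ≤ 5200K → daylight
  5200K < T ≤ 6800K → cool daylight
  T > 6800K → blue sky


Temperature: 8830K
8830K > 6800K → blue sky
Classification: blue sky


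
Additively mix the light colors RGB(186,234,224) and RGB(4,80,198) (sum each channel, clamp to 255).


Additive: each channel = min(255, C₁+C₂)
R: 186+4 = 190 → 190
G: 234+80 = 314 → 255
B: 224+198 = 422 → 255
= RGB(190, 255, 255)


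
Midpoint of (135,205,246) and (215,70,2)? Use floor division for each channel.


Midpoint: each channel = ⌊(C₁+C₂)/2⌋
R: ⌊(135+215)/2⌋ = 175
G: ⌊(205+70)/2⌋ = 137
B: ⌊(246+2)/2⌋ = 124
= RGB(175, 137, 124)


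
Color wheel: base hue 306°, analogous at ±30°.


Base hue: 306°
Left analog: (306 - 30) mod 360 = 276°
Right analog: (306 + 30) mod 360 = 336°
Analogous hues = 276° and 336°


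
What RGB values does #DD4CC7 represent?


DD → 221 (R)
4C → 76 (G)
C7 → 199 (B)
= RGB(221, 76, 199)


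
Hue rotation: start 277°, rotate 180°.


New hue = (H + rotation) mod 360
New hue = (277 + 180) mod 360
= 457 mod 360
= 97°


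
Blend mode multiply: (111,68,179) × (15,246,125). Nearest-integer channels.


Multiply: C = A×B/255, rounded to nearest integer
R: 111×15/255 = 1665/255 ≈ 6.529 → 7
G: 68×246/255 = 16728/255 ≈ 65.600 → 66
B: 179×125/255 = 22375/255 ≈ 87.745 → 88
= RGB(7, 66, 88)


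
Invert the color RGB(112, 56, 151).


Invert: (255-R, 255-G, 255-B)
R: 255-112 = 143
G: 255-56 = 199
B: 255-151 = 104
= RGB(143, 199, 104)


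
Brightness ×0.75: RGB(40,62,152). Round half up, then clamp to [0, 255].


Multiply each channel by 0.75, round half up, clamp to [0, 255]
R: 40×0.75 = 30
G: 62×0.75 = 46.5 → round → 47
B: 152×0.75 = 114
= RGB(30, 47, 114)


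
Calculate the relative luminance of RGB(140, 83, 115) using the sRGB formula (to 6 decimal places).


Linearize each channel (sRGB transfer function): c = v/255; c_lin = c/12.92 if c ≤ 0.04045, else ((c+0.055)/1.055)^2.4
  R: 140/255 ≈ 0.549020 > 0.04045 → ((0.549020+0.055)/1.055)^2.4 ≈ 0.262251
  G: 83/255 ≈ 0.325490 > 0.04045 → ((0.325490+0.055)/1.055)^2.4 ≈ 0.086500
  B: 115/255 ≈ 0.450980 > 0.04045 → ((0.450980+0.055)/1.055)^2.4 ≈ 0.171441
R_lin = 0.262251, G_lin = 0.086500, B_lin = 0.171441
L = 0.2126×R + 0.7152×G + 0.0722×B
L = 0.2126×0.262251 + 0.7152×0.086500 + 0.0722×0.171441
L ≈ 0.129998


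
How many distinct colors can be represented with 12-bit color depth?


Colors = 2^bits = 2^12
= 4,096 colors


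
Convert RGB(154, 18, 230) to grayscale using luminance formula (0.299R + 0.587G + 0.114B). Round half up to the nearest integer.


Gray = 0.299×R + 0.587×G + 0.114×B
Gray = 0.299×154 + 0.587×18 + 0.114×230
Gray = 46.046 + 10.566 + 26.220
Gray = 82.832 → round half up → 83
Gray = 83


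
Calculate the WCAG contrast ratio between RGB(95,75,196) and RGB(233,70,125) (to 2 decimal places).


Linearize each sRGB channel c=v/255: c/12.92 if c ≤ 0.04045 else ((c+0.055)/1.055)^2.4
L = 0.2126×R_lin + 0.7152×G_lin + 0.0722×B_lin
Color 1 (95,75,196):
  R=95: 95/255≈0.3725 > 0.04045 → ((0.3725+0.055)/1.055)^2.4 ≈ 0.11444
  G=75: 75/255≈0.2941 > 0.04045 → ((0.2941+0.055)/1.055)^2.4 ≈ 0.07036
  B=196: 196/255≈0.7686 > 0.04045 → ((0.7686+0.055)/1.055)^2.4 ≈ 0.55201
  L1 = 0.2126×0.11444 + 0.7152×0.07036 + 0.0722×0.55201 ≈ 0.11451
Color 2 (233,70,125):
  R=233: 233/255≈0.9137 > 0.04045 → ((0.9137+0.055)/1.055)^2.4 ≈ 0.81485
  G=70: 70/255≈0.2745 > 0.04045 → ((0.2745+0.055)/1.055)^2.4 ≈ 0.06125
  B=125: 125/255≈0.4902 > 0.04045 → ((0.4902+0.055)/1.055)^2.4 ≈ 0.20508
  L2 = 0.2126×0.81485 + 0.7152×0.06125 + 0.0722×0.20508 ≈ 0.23185
Lighter = 0.23185, Darker = 0.11451
Ratio = (L_lighter + 0.05) / (L_darker + 0.05)
Ratio = (0.23185 + 0.05) / (0.11451 + 0.05) = 0.28185 / 0.16451 ≈ 1.7133
Ratio ≈ 1.71:1


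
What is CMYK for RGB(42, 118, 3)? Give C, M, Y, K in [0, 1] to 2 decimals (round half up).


R'=42/255≈0.1647, G'=118/255≈0.4627, B'=3/255≈0.0118
K = 1 - max(R',G',B') = 1 - 118/255 = 137/255 = 0.53725… → 0.54
(1-R'-K)/(1-K) simplifies to (max-R)/max with max = 118:
C = (118-42)/118 = 76/118 = 0.64406… → 0.64
M = (118-118)/118 = 0/118 = 0 → 0.00
Y = (118-3)/118 = 115/118 = 0.97457… → 0.97
= CMYK(0.64, 0.00, 0.97, 0.54)


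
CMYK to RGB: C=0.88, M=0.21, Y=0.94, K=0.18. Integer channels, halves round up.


R = 255 × (1-C) × (1-K) = 255 × 0.12 × 0.82 = 25.092 → 25
G = 255 × (1-M) × (1-K) = 255 × 0.79 × 0.82 = 165.189 → 165
B = 255 × (1-Y) × (1-K) = 255 × 0.06 × 0.82 = 12.546 → 13
= RGB(25, 165, 13)


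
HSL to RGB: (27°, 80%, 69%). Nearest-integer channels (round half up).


H=27°, S=0.80, L=0.69
C = (1-|2L-1|)×S = (1-|0.38|)×0.80 = 0.496
H' = H/60 = 27/60 ≈ 0.4500; X = C×(1-|H' mod 2 - 1|) = 0.2232
m = L - C/2 = 0.69 - 0.248 = 0.442
Sector ⌊H'⌋ = 0 → (R',G',B') = (0.496, 0.2232, 0.0)
RGB = ((R'+m)×255, (G'+m)×255, (B'+m)×255) = (239.19, 169.626, 112.71)
Round half up → RGB(239, 170, 113)


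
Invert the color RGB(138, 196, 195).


Invert: (255-R, 255-G, 255-B)
R: 255-138 = 117
G: 255-196 = 59
B: 255-195 = 60
= RGB(117, 59, 60)


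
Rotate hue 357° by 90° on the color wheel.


New hue = (H + rotation) mod 360
New hue = (357 + 90) mod 360
= 447 mod 360
= 87°


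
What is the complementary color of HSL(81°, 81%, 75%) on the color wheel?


Complement = opposite side of color wheel = hue + 180°
H' = (81 + 180) mod 360 = 261°
S and L unchanged.
= HSL(261°, 81%, 75%)


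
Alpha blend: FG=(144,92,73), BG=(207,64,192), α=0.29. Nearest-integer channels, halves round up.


C = α×F + (1-α)×B, with 1-α = 0.71
R: 0.29×144 + 0.71×207 = 41.76 + 146.97 = 188.73 → 189
G: 0.29×92 + 0.71×64 = 26.68 + 45.44 = 72.12 → 72
B: 0.29×73 + 0.71×192 = 21.17 + 136.32 = 157.49 → 157
= RGB(189, 72, 157)


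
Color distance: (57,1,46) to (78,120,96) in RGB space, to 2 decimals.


d = √[(R₁-R₂)² + (G₁-G₂)² + (B₁-B₂)²]
d = √[(57-78)² + (1-120)² + (46-96)²]
d = √[441 + 14161 + 2500]
d = √17102
d ≈ 130.77


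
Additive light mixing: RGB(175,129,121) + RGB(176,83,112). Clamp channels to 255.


Additive: each channel = min(255, C₁+C₂)
R: 175+176 = 351 → 255
G: 129+83 = 212 → 212
B: 121+112 = 233 → 233
= RGB(255, 212, 233)


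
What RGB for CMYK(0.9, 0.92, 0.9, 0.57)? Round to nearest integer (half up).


R = 255 × (1-C) × (1-K) = 255 × 0.10 × 0.43 = 10.965 → 11
G = 255 × (1-M) × (1-K) = 255 × 0.08 × 0.43 = 8.772 → 9
B = 255 × (1-Y) × (1-K) = 255 × 0.10 × 0.43 = 10.965 → 11
= RGB(11, 9, 11)


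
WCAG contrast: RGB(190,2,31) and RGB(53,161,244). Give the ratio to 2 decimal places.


Linearize each sRGB channel c=v/255: c/12.92 if c ≤ 0.04045 else ((c+0.055)/1.055)^2.4
L = 0.2126×R_lin + 0.7152×G_lin + 0.0722×B_lin
Color 1 (190,2,31):
  R=190: 190/255≈0.7451 > 0.04045 → ((0.7451+0.055)/1.055)^2.4 ≈ 0.51492
  G=2: 2/255≈0.0078 ≤ 0.04045 → 0.0078/12.92 ≈ 0.00061
  B=31: 31/255≈0.1216 > 0.04045 → ((0.1216+0.055)/1.055)^2.4 ≈ 0.01370
  L1 = 0.2126×0.51492 + 0.7152×0.00061 + 0.0722×0.01370 ≈ 0.11089
Color 2 (53,161,244):
  R=53: 53/255≈0.2078 > 0.04045 → ((0.2078+0.055)/1.055)^2.4 ≈ 0.03560
  G=161: 161/255≈0.6314 > 0.04045 → ((0.6314+0.055)/1.055)^2.4 ≈ 0.35640
  B=244: 244/255≈0.9569 > 0.04045 → ((0.9569+0.055)/1.055)^2.4 ≈ 0.90466
  L2 = 0.2126×0.03560 + 0.7152×0.35640 + 0.0722×0.90466 ≈ 0.32778
Lighter = 0.32778, Darker = 0.11089
Ratio = (L_lighter + 0.05) / (L_darker + 0.05)
Ratio = (0.32778 + 0.05) / (0.11089 + 0.05) = 0.37778 / 0.16089 ≈ 2.3480
Ratio ≈ 2.35:1


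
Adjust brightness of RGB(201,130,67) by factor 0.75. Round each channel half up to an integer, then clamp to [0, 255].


Multiply each channel by 0.75, round half up, clamp to [0, 255]
R: 201×0.75 = 150.75 → round → 151
G: 130×0.75 = 97.5 → round → 98
B: 67×0.75 = 50.25 → round → 50
= RGB(151, 98, 50)


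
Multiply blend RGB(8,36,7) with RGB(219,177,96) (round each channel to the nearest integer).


Multiply: C = A×B/255, rounded to nearest integer
R: 8×219/255 = 1752/255 ≈ 6.871 → 7
G: 36×177/255 = 6372/255 ≈ 24.988 → 25
B: 7×96/255 = 672/255 ≈ 2.635 → 3
= RGB(7, 25, 3)


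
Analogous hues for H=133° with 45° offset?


Base hue: 133°
Left analog: (133 - 45) mod 360 = 88°
Right analog: (133 + 45) mod 360 = 178°
Analogous hues = 88° and 178°


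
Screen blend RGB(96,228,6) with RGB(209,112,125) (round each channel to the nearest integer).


Screen: C = 255 - (255-A)×(255-B)/255, rounded to nearest integer
R: 255 - (255-96)×(255-209)/255 = 255 - 7314/255 ≈ 255 - 28.682 = 226.318 → 226
G: 255 - (255-228)×(255-112)/255 = 255 - 3861/255 ≈ 255 - 15.141 = 239.859 → 240
B: 255 - (255-6)×(255-125)/255 = 255 - 32370/255 ≈ 255 - 126.941 = 128.059 → 128
= RGB(226, 240, 128)


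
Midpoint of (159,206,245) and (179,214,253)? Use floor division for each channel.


Midpoint: each channel = ⌊(C₁+C₂)/2⌋
R: ⌊(159+179)/2⌋ = 169
G: ⌊(206+214)/2⌋ = 210
B: ⌊(245+253)/2⌋ = 249
= RGB(169, 210, 249)


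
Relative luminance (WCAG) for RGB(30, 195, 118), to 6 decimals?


Linearize each channel (sRGB transfer function): c = v/255; c_lin = c/12.92 if c ≤ 0.04045, else ((c+0.055)/1.055)^2.4
  R: 30/255 ≈ 0.117647 > 0.04045 → ((0.117647+0.055)/1.055)^2.4 ≈ 0.012983
  G: 195/255 ≈ 0.764706 > 0.04045 → ((0.764706+0.055)/1.055)^2.4 ≈ 0.545724
  B: 118/255 ≈ 0.462745 > 0.04045 → ((0.462745+0.055)/1.055)^2.4 ≈ 0.181164
R_lin = 0.012983, G_lin = 0.545724, B_lin = 0.181164
L = 0.2126×R + 0.7152×G + 0.0722×B
L = 0.2126×0.012983 + 0.7152×0.545724 + 0.0722×0.181164
L ≈ 0.406142


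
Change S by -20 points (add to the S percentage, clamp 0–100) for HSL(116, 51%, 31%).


Original S = 51%
Adjustment = -20 percentage points
New S = 51 + (-20) = 31
Clamp to [0, 100] → 31
= HSL(116°, 31%, 31%)


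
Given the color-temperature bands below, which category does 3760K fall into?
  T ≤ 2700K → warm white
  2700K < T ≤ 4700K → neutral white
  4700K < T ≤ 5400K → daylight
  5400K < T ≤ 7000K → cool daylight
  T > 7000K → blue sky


Temperature: 3760K
2700K < 3760K ≤ 4700K → neutral white
Classification: neutral white


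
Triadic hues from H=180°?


Triadic: equally spaced at 120° intervals
H1 = 180°
H2 = (180 + 120) mod 360 = 300°
H3 = (180 + 240) mod 360 = 60°
Triadic = 180°, 300°, 60°


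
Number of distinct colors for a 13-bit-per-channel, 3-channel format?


Total bits = 13 bits/channel × 3 channels = 39 bits
Distinct colors = 2^39
= 549,755,813,888 colors


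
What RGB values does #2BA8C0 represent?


2B → 43 (R)
A8 → 168 (G)
C0 → 192 (B)
= RGB(43, 168, 192)


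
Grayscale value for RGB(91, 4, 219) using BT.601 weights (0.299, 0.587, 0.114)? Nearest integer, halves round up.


Gray = 0.299×R + 0.587×G + 0.114×B
Gray = 0.299×91 + 0.587×4 + 0.114×219
Gray = 27.209 + 2.348 + 24.966
Gray = 54.523 → round half up → 55
Gray = 55


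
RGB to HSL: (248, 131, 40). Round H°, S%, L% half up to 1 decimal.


Normalize: R'=248/255≈0.9725, G'=131/255≈0.5137, B'=40/255≈0.1569
Max=248/255, Min=40/255, Δ=Max-Min=208/255
L = (Max+Min)/2 = (248+40)/510 = 288/510 = 0.56470… → L = 56.5%
L > 0.5 → S = Δ/(2-Max-Min) = 208/(510-248-40) = 208/222 = 0.93693… → S = 93.7%
(the 1/255 factors cancel in S and H, so raw channel differences can be used)
Max is R' → H = 60 × (((G-B)/Δ) mod 6) = 60 × (((131-40)/208) mod 6)
  91/208 = 0.4375
  H = 60 × 0.4375 = 26.25° → H = 26.3°
= HSL(26.3°, 93.7%, 56.5%)


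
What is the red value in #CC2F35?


Color: #CC2F35
R = CC = 204
G = 2F = 47
B = 35 = 53
Red = 204


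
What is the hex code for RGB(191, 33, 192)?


R = 191 → BF (hex)
G = 33 → 21 (hex)
B = 192 → C0 (hex)
Hex = #BF21C0


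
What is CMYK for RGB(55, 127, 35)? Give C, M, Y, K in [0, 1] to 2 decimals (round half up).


R'=55/255≈0.2157, G'=127/255≈0.4980, B'=35/255≈0.1373
K = 1 - max(R',G',B') = 1 - 127/255 = 128/255 = 0.50196… → 0.50
(1-R'-K)/(1-K) simplifies to (max-R)/max with max = 127:
C = (127-55)/127 = 72/127 = 0.56692… → 0.57
M = (127-127)/127 = 0/127 = 0 → 0.00
Y = (127-35)/127 = 92/127 = 0.72440… → 0.72
= CMYK(0.57, 0.00, 0.72, 0.50)


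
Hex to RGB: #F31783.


F3 → 243 (R)
17 → 23 (G)
83 → 131 (B)
= RGB(243, 23, 131)


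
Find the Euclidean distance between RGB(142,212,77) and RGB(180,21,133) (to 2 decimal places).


d = √[(R₁-R₂)² + (G₁-G₂)² + (B₁-B₂)²]
d = √[(142-180)² + (212-21)² + (77-133)²]
d = √[1444 + 36481 + 3136]
d = √41061
d ≈ 202.64


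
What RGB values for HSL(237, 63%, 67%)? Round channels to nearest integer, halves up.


H=237°, S=0.63, L=0.67
C = (1-|2L-1|)×S = (1-|0.34|)×0.63 = 0.4158
H' = H/60 = 237/60 ≈ 3.9500; X = C×(1-|H' mod 2 - 1|) = 0.02079
m = L - C/2 = 0.67 - 0.2079 = 0.4621
Sector ⌊H'⌋ = 3 → (R',G',B') = (0.0, 0.02079, 0.4158)
RGB = ((R'+m)×255, (G'+m)×255, (B'+m)×255) = (117.8355, 123.13695, 223.8645)
Round half up → RGB(118, 123, 224)


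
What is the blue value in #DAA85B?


Color: #DAA85B
R = DA = 218
G = A8 = 168
B = 5B = 91
Blue = 91


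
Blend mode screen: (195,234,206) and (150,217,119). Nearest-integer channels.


Screen: C = 255 - (255-A)×(255-B)/255, rounded to nearest integer
R: 255 - (255-195)×(255-150)/255 = 255 - 6300/255 ≈ 255 - 24.706 = 230.294 → 230
G: 255 - (255-234)×(255-217)/255 = 255 - 798/255 ≈ 255 - 3.129 = 251.871 → 252
B: 255 - (255-206)×(255-119)/255 = 255 - 6664/255 ≈ 255 - 26.133 = 228.867 → 229
= RGB(230, 252, 229)


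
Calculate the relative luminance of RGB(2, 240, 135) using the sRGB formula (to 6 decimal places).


Linearize each channel (sRGB transfer function): c = v/255; c_lin = c/12.92 if c ≤ 0.04045, else ((c+0.055)/1.055)^2.4
  R: 2/255 ≈ 0.007843 ≤ 0.04045 → 0.007843/12.92 ≈ 0.000607
  G: 240/255 ≈ 0.941176 > 0.04045 → ((0.941176+0.055)/1.055)^2.4 ≈ 0.871367
  B: 135/255 ≈ 0.529412 > 0.04045 → ((0.529412+0.055)/1.055)^2.4 ≈ 0.242281
R_lin = 0.000607, G_lin = 0.871367, B_lin = 0.242281
L = 0.2126×R + 0.7152×G + 0.0722×B
L = 0.2126×0.000607 + 0.7152×0.871367 + 0.0722×0.242281
L ≈ 0.640824


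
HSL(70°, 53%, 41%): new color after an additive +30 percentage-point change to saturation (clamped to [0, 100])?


Original S = 53%
Adjustment = +30 percentage points
New S = 53 + (30) = 83
Clamp to [0, 100] → 83
= HSL(70°, 83%, 41%)


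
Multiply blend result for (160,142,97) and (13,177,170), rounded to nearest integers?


Multiply: C = A×B/255, rounded to nearest integer
R: 160×13/255 = 2080/255 ≈ 8.157 → 8
G: 142×177/255 = 25134/255 ≈ 98.565 → 99
B: 97×170/255 = 16490/255 ≈ 64.667 → 65
= RGB(8, 99, 65)


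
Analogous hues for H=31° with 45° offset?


Base hue: 31°
Left analog: (31 - 45) mod 360 = 346°
Right analog: (31 + 45) mod 360 = 76°
Analogous hues = 346° and 76°


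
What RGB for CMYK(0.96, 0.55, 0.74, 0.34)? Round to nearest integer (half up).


R = 255 × (1-C) × (1-K) = 255 × 0.04 × 0.66 = 6.732 → 7
G = 255 × (1-M) × (1-K) = 255 × 0.45 × 0.66 = 75.735 → 76
B = 255 × (1-Y) × (1-K) = 255 × 0.26 × 0.66 = 43.758 → 44
= RGB(7, 76, 44)


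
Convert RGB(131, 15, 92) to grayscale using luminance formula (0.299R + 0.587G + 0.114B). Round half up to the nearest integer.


Gray = 0.299×R + 0.587×G + 0.114×B
Gray = 0.299×131 + 0.587×15 + 0.114×92
Gray = 39.169 + 8.805 + 10.488
Gray = 58.462 → round half up → 58
Gray = 58


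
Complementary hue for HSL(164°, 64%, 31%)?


Complement = opposite side of color wheel = hue + 180°
H' = (164 + 180) mod 360 = 344°
S and L unchanged.
= HSL(344°, 64%, 31%)


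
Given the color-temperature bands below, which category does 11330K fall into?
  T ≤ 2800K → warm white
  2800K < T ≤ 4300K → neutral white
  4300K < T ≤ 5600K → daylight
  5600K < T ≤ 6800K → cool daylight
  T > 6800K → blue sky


Temperature: 11330K
11330K > 6800K → blue sky
Classification: blue sky


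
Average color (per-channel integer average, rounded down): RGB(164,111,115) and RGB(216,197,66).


Midpoint: each channel = ⌊(C₁+C₂)/2⌋
R: ⌊(164+216)/2⌋ = 190
G: ⌊(111+197)/2⌋ = 154
B: ⌊(115+66)/2⌋ = 90
= RGB(190, 154, 90)


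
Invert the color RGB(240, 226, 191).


Invert: (255-R, 255-G, 255-B)
R: 255-240 = 15
G: 255-226 = 29
B: 255-191 = 64
= RGB(15, 29, 64)


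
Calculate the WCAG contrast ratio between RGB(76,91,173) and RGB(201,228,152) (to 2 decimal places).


Linearize each sRGB channel c=v/255: c/12.92 if c ≤ 0.04045 else ((c+0.055)/1.055)^2.4
L = 0.2126×R_lin + 0.7152×G_lin + 0.0722×B_lin
Color 1 (76,91,173):
  R=76: 76/255≈0.2980 > 0.04045 → ((0.2980+0.055)/1.055)^2.4 ≈ 0.07227
  G=91: 91/255≈0.3569 > 0.04045 → ((0.3569+0.055)/1.055)^2.4 ≈ 0.10462
  B=173: 173/255≈0.6784 > 0.04045 → ((0.6784+0.055)/1.055)^2.4 ≈ 0.41789
  L1 = 0.2126×0.07227 + 0.7152×0.10462 + 0.0722×0.41789 ≈ 0.12036
Color 2 (201,228,152):
  R=201: 201/255≈0.7882 > 0.04045 → ((0.7882+0.055)/1.055)^2.4 ≈ 0.58408
  G=228: 228/255≈0.8941 > 0.04045 → ((0.8941+0.055)/1.055)^2.4 ≈ 0.77582
  B=152: 152/255≈0.5961 > 0.04045 → ((0.5961+0.055)/1.055)^2.4 ≈ 0.31399
  L2 = 0.2126×0.58408 + 0.7152×0.77582 + 0.0722×0.31399 ≈ 0.70171
Lighter = 0.70171, Darker = 0.12036
Ratio = (L_lighter + 0.05) / (L_darker + 0.05)
Ratio = (0.70171 + 0.05) / (0.12036 + 0.05) = 0.75171 / 0.17036 ≈ 4.4125
Ratio ≈ 4.41:1


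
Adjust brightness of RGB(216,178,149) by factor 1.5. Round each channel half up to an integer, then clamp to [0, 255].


Multiply each channel by 1.5, round half up, clamp to [0, 255]
R: 216×1.5 = 324 → clamp → 255
G: 178×1.5 = 267 → clamp → 255
B: 149×1.5 = 223.5 → round → 224
= RGB(255, 255, 224)


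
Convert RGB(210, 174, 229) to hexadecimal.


R = 210 → D2 (hex)
G = 174 → AE (hex)
B = 229 → E5 (hex)
Hex = #D2AEE5


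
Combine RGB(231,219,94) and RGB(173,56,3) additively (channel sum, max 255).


Additive: each channel = min(255, C₁+C₂)
R: 231+173 = 404 → 255
G: 219+56 = 275 → 255
B: 94+3 = 97 → 97
= RGB(255, 255, 97)


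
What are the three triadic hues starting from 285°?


Triadic: equally spaced at 120° intervals
H1 = 285°
H2 = (285 + 120) mod 360 = 45°
H3 = (285 + 240) mod 360 = 165°
Triadic = 285°, 45°, 165°


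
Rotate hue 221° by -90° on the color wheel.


New hue = (H + rotation) mod 360
New hue = (221 -90) mod 360
= 131 mod 360
= 131°


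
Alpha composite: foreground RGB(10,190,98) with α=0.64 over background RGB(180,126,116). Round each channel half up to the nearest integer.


C = α×F + (1-α)×B, with 1-α = 0.36
R: 0.64×10 + 0.36×180 = 6.40 + 64.80 = 71.20 → 71
G: 0.64×190 + 0.36×126 = 121.60 + 45.36 = 166.96 → 167
B: 0.64×98 + 0.36×116 = 62.72 + 41.76 = 104.48 → 104
= RGB(71, 167, 104)


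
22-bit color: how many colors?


Colors = 2^bits = 2^22
= 4,194,304 colors


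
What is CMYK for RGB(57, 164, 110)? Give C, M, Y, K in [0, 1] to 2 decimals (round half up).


R'=57/255≈0.2235, G'=164/255≈0.6431, B'=110/255≈0.4314
K = 1 - max(R',G',B') = 1 - 164/255 = 91/255 = 0.35686… → 0.36
(1-R'-K)/(1-K) simplifies to (max-R)/max with max = 164:
C = (164-57)/164 = 107/164 = 0.65243… → 0.65
M = (164-164)/164 = 0/164 = 0 → 0.00
Y = (164-110)/164 = 54/164 = 0.32926… → 0.33
= CMYK(0.65, 0.00, 0.33, 0.36)


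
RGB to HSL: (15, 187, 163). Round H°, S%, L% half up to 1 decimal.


Normalize: R'=15/255≈0.0588, G'=187/255≈0.7333, B'=163/255≈0.6392
Max=187/255, Min=15/255, Δ=Max-Min=172/255
L = (Max+Min)/2 = (187+15)/510 = 202/510 = 0.39607… → L = 39.6%
L ≤ 0.5 → S = Δ/(Max+Min) = 172/(187+15) = 172/202 = 0.85148… → S = 85.1%
(the 1/255 factors cancel in S and H, so raw channel differences can be used)
Max is G' → H = 60 × ((B-R)/Δ + 2) = 60 × ((163-15)/172 + 2)
  148/172 + 2 = 0.8604… + 2 = 2.8604…
  H = 60 × 2.8604… = 171.627…° → H = 171.6°
= HSL(171.6°, 85.1%, 39.6%)


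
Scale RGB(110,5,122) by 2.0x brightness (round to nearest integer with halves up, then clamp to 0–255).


Multiply each channel by 2.0, round half up, clamp to [0, 255]
R: 110×2.0 = 220
G: 5×2.0 = 10
B: 122×2.0 = 244
= RGB(220, 10, 244)


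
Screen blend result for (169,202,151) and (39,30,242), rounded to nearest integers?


Screen: C = 255 - (255-A)×(255-B)/255, rounded to nearest integer
R: 255 - (255-169)×(255-39)/255 = 255 - 18576/255 ≈ 255 - 72.847 = 182.153 → 182
G: 255 - (255-202)×(255-30)/255 = 255 - 11925/255 ≈ 255 - 46.765 = 208.235 → 208
B: 255 - (255-151)×(255-242)/255 = 255 - 1352/255 ≈ 255 - 5.302 = 249.698 → 250
= RGB(182, 208, 250)


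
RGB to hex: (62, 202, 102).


R = 62 → 3E (hex)
G = 202 → CA (hex)
B = 102 → 66 (hex)
Hex = #3ECA66


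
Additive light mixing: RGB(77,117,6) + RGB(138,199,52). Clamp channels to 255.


Additive: each channel = min(255, C₁+C₂)
R: 77+138 = 215 → 215
G: 117+199 = 316 → 255
B: 6+52 = 58 → 58
= RGB(215, 255, 58)


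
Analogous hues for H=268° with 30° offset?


Base hue: 268°
Left analog: (268 - 30) mod 360 = 238°
Right analog: (268 + 30) mod 360 = 298°
Analogous hues = 238° and 298°


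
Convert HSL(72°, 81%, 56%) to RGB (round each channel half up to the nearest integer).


H=72°, S=0.81, L=0.56
C = (1-|2L-1|)×S = (1-|0.12|)×0.81 = 0.7128
H' = H/60 = 72/60 ≈ 1.2000; X = C×(1-|H' mod 2 - 1|) = 0.57024
m = L - C/2 = 0.56 - 0.3564 = 0.2036
Sector ⌊H'⌋ = 1 → (R',G',B') = (0.57024, 0.7128, 0.0)
RGB = ((R'+m)×255, (G'+m)×255, (B'+m)×255) = (197.3292, 233.682, 51.918)
Round half up → RGB(197, 234, 52)


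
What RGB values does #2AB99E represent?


2A → 42 (R)
B9 → 185 (G)
9E → 158 (B)
= RGB(42, 185, 158)


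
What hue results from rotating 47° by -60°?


New hue = (H + rotation) mod 360
New hue = (47 -60) mod 360
= -13 mod 360
= 347°


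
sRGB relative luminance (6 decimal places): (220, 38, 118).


Linearize each channel (sRGB transfer function): c = v/255; c_lin = c/12.92 if c ≤ 0.04045, else ((c+0.055)/1.055)^2.4
  R: 220/255 ≈ 0.862745 > 0.04045 → ((0.862745+0.055)/1.055)^2.4 ≈ 0.715694
  G: 38/255 ≈ 0.149020 > 0.04045 → ((0.149020+0.055)/1.055)^2.4 ≈ 0.019382
  B: 118/255 ≈ 0.462745 > 0.04045 → ((0.462745+0.055)/1.055)^2.4 ≈ 0.181164
R_lin = 0.715694, G_lin = 0.019382, B_lin = 0.181164
L = 0.2126×R + 0.7152×G + 0.0722×B
L = 0.2126×0.715694 + 0.7152×0.019382 + 0.0722×0.181164
L ≈ 0.179099


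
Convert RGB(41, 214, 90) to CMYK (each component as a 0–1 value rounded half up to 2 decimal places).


R'=41/255≈0.1608, G'=214/255≈0.8392, B'=90/255≈0.3529
K = 1 - max(R',G',B') = 1 - 214/255 = 41/255 = 0.16078… → 0.16
(1-R'-K)/(1-K) simplifies to (max-R)/max with max = 214:
C = (214-41)/214 = 173/214 = 0.80841… → 0.81
M = (214-214)/214 = 0/214 = 0 → 0.00
Y = (214-90)/214 = 124/214 = 0.57943… → 0.58
= CMYK(0.81, 0.00, 0.58, 0.16)


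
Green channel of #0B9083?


Color: #0B9083
R = 0B = 11
G = 90 = 144
B = 83 = 131
Green = 144


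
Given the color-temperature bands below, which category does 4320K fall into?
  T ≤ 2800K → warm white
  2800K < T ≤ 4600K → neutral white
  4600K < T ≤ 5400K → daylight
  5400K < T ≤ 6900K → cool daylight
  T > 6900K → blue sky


Temperature: 4320K
2800K < 4320K ≤ 4600K → neutral white
Classification: neutral white


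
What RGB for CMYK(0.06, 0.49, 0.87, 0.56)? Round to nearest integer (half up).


R = 255 × (1-C) × (1-K) = 255 × 0.94 × 0.44 = 105.468 → 105
G = 255 × (1-M) × (1-K) = 255 × 0.51 × 0.44 = 57.222 → 57
B = 255 × (1-Y) × (1-K) = 255 × 0.13 × 0.44 = 14.586 → 15
= RGB(105, 57, 15)


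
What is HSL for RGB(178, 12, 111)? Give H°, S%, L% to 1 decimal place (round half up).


Normalize: R'=178/255≈0.6980, G'=12/255≈0.0471, B'=111/255≈0.4353
Max=178/255, Min=12/255, Δ=Max-Min=166/255
L = (Max+Min)/2 = (178+12)/510 = 190/510 = 0.37254… → L = 37.3%
L ≤ 0.5 → S = Δ/(Max+Min) = 166/(178+12) = 166/190 = 0.87368… → S = 87.4%
(the 1/255 factors cancel in S and H, so raw channel differences can be used)
Max is R' → H = 60 × (((G-B)/Δ) mod 6) = 60 × (((12-111)/166) mod 6)
  (-99)/166 = -0.5963…; negative, so add 6 → 5.4036…
  H = 60 × 5.4036… = 324.216…° → H = 324.2°
= HSL(324.2°, 87.4%, 37.3%)


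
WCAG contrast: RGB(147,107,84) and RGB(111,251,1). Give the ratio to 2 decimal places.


Linearize each sRGB channel c=v/255: c/12.92 if c ≤ 0.04045 else ((c+0.055)/1.055)^2.4
L = 0.2126×R_lin + 0.7152×G_lin + 0.0722×B_lin
Color 1 (147,107,84):
  R=147: 147/255≈0.5765 > 0.04045 → ((0.5765+0.055)/1.055)^2.4 ≈ 0.29177
  G=107: 107/255≈0.4196 > 0.04045 → ((0.4196+0.055)/1.055)^2.4 ≈ 0.14703
  B=84: 84/255≈0.3294 > 0.04045 → ((0.3294+0.055)/1.055)^2.4 ≈ 0.08866
  L1 = 0.2126×0.29177 + 0.7152×0.14703 + 0.0722×0.08866 ≈ 0.17359
Color 2 (111,251,1):
  R=111: 111/255≈0.4353 > 0.04045 → ((0.4353+0.055)/1.055)^2.4 ≈ 0.15896
  G=251: 251/255≈0.9843 > 0.04045 → ((0.9843+0.055)/1.055)^2.4 ≈ 0.96469
  B=1: 1/255≈0.0039 ≤ 0.04045 → 0.0039/12.92 ≈ 0.00030
  L2 = 0.2126×0.15896 + 0.7152×0.96469 + 0.0722×0.00030 ≈ 0.72376
Lighter = 0.72376, Darker = 0.17359
Ratio = (L_lighter + 0.05) / (L_darker + 0.05)
Ratio = (0.72376 + 0.05) / (0.17359 + 0.05) = 0.77376 / 0.22359 ≈ 3.4607
Ratio ≈ 3.46:1


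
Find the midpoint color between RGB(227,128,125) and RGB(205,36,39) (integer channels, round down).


Midpoint: each channel = ⌊(C₁+C₂)/2⌋
R: ⌊(227+205)/2⌋ = 216
G: ⌊(128+36)/2⌋ = 82
B: ⌊(125+39)/2⌋ = 82
= RGB(216, 82, 82)


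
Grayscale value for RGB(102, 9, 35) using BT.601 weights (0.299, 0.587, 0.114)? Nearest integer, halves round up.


Gray = 0.299×R + 0.587×G + 0.114×B
Gray = 0.299×102 + 0.587×9 + 0.114×35
Gray = 30.498 + 5.283 + 3.990
Gray = 39.771 → round half up → 40
Gray = 40


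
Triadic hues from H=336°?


Triadic: equally spaced at 120° intervals
H1 = 336°
H2 = (336 + 120) mod 360 = 96°
H3 = (336 + 240) mod 360 = 216°
Triadic = 336°, 96°, 216°


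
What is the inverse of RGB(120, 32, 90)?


Invert: (255-R, 255-G, 255-B)
R: 255-120 = 135
G: 255-32 = 223
B: 255-90 = 165
= RGB(135, 223, 165)


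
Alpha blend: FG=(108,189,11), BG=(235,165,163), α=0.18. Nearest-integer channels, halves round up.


C = α×F + (1-α)×B, with 1-α = 0.82
R: 0.18×108 + 0.82×235 = 19.44 + 192.70 = 212.14 → 212
G: 0.18×189 + 0.82×165 = 34.02 + 135.30 = 169.32 → 169
B: 0.18×11 + 0.82×163 = 1.98 + 133.66 = 135.64 → 136
= RGB(212, 169, 136)


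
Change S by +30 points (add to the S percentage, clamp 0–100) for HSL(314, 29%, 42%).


Original S = 29%
Adjustment = +30 percentage points
New S = 29 + (30) = 59
Clamp to [0, 100] → 59
= HSL(314°, 59%, 42%)


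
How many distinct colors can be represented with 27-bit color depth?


Colors = 2^bits = 2^27
= 134,217,728 colors


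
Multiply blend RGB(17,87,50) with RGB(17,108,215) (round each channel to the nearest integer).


Multiply: C = A×B/255, rounded to nearest integer
R: 17×17/255 = 289/255 ≈ 1.133 → 1
G: 87×108/255 = 9396/255 ≈ 36.847 → 37
B: 50×215/255 = 10750/255 ≈ 42.157 → 42
= RGB(1, 37, 42)


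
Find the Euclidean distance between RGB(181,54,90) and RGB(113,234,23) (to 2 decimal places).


d = √[(R₁-R₂)² + (G₁-G₂)² + (B₁-B₂)²]
d = √[(181-113)² + (54-234)² + (90-23)²]
d = √[4624 + 32400 + 4489]
d = √41513
d ≈ 203.75


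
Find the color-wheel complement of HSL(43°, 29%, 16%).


Complement = opposite side of color wheel = hue + 180°
H' = (43 + 180) mod 360 = 223°
S and L unchanged.
= HSL(223°, 29%, 16%)


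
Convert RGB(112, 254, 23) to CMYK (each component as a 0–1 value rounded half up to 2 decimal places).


R'=112/255≈0.4392, G'=254/255≈0.9961, B'=23/255≈0.0902
K = 1 - max(R',G',B') = 1 - 254/255 = 1/255 = 0.00392… → 0.00
(1-R'-K)/(1-K) simplifies to (max-R)/max with max = 254:
C = (254-112)/254 = 142/254 = 0.55905… → 0.56
M = (254-254)/254 = 0/254 = 0 → 0.00
Y = (254-23)/254 = 231/254 = 0.90944… → 0.91
= CMYK(0.56, 0.00, 0.91, 0.00)


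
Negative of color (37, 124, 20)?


Invert: (255-R, 255-G, 255-B)
R: 255-37 = 218
G: 255-124 = 131
B: 255-20 = 235
= RGB(218, 131, 235)


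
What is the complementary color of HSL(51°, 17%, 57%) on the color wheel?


Complement = opposite side of color wheel = hue + 180°
H' = (51 + 180) mod 360 = 231°
S and L unchanged.
= HSL(231°, 17%, 57%)


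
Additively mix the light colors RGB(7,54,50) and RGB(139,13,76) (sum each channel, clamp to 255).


Additive: each channel = min(255, C₁+C₂)
R: 7+139 = 146 → 146
G: 54+13 = 67 → 67
B: 50+76 = 126 → 126
= RGB(146, 67, 126)


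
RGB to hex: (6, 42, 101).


R = 6 → 06 (hex)
G = 42 → 2A (hex)
B = 101 → 65 (hex)
Hex = #062A65


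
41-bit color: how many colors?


Colors = 2^bits = 2^41
= 2,199,023,255,552 colors


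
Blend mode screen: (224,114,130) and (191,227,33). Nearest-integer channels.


Screen: C = 255 - (255-A)×(255-B)/255, rounded to nearest integer
R: 255 - (255-224)×(255-191)/255 = 255 - 1984/255 ≈ 255 - 7.780 = 247.220 → 247
G: 255 - (255-114)×(255-227)/255 = 255 - 3948/255 ≈ 255 - 15.482 = 239.518 → 240
B: 255 - (255-130)×(255-33)/255 = 255 - 27750/255 ≈ 255 - 108.824 = 146.176 → 146
= RGB(247, 240, 146)


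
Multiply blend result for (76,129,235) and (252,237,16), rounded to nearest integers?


Multiply: C = A×B/255, rounded to nearest integer
R: 76×252/255 = 19152/255 ≈ 75.106 → 75
G: 129×237/255 = 30573/255 ≈ 119.894 → 120
B: 235×16/255 = 3760/255 ≈ 14.745 → 15
= RGB(75, 120, 15)


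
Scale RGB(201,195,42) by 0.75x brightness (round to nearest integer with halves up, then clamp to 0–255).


Multiply each channel by 0.75, round half up, clamp to [0, 255]
R: 201×0.75 = 150.75 → round → 151
G: 195×0.75 = 146.25 → round → 146
B: 42×0.75 = 31.5 → round → 32
= RGB(151, 146, 32)


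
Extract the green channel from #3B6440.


Color: #3B6440
R = 3B = 59
G = 64 = 100
B = 40 = 64
Green = 100


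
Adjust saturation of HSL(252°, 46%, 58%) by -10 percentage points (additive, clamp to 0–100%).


Original S = 46%
Adjustment = -10 percentage points
New S = 46 + (-10) = 36
Clamp to [0, 100] → 36
= HSL(252°, 36%, 58%)


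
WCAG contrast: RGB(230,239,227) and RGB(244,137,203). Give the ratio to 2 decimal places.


Linearize each sRGB channel c=v/255: c/12.92 if c ≤ 0.04045 else ((c+0.055)/1.055)^2.4
L = 0.2126×R_lin + 0.7152×G_lin + 0.0722×B_lin
Color 1 (230,239,227):
  R=230: 230/255≈0.9020 > 0.04045 → ((0.9020+0.055)/1.055)^2.4 ≈ 0.79130
  G=239: 239/255≈0.9373 > 0.04045 → ((0.9373+0.055)/1.055)^2.4 ≈ 0.86316
  B=227: 227/255≈0.8902 > 0.04045 → ((0.8902+0.055)/1.055)^2.4 ≈ 0.76815
  L1 = 0.2126×0.79130 + 0.7152×0.86316 + 0.0722×0.76815 ≈ 0.84102
Color 2 (244,137,203):
  R=244: 244/255≈0.9569 > 0.04045 → ((0.9569+0.055)/1.055)^2.4 ≈ 0.90466
  G=137: 137/255≈0.5373 > 0.04045 → ((0.5373+0.055)/1.055)^2.4 ≈ 0.25016
  B=203: 203/255≈0.7961 > 0.04045 → ((0.7961+0.055)/1.055)^2.4 ≈ 0.59720
  L2 = 0.2126×0.90466 + 0.7152×0.25016 + 0.0722×0.59720 ≈ 0.41436
Lighter = 0.84102, Darker = 0.41436
Ratio = (L_lighter + 0.05) / (L_darker + 0.05)
Ratio = (0.84102 + 0.05) / (0.41436 + 0.05) = 0.89102 / 0.46436 ≈ 1.9188
Ratio ≈ 1.92:1
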